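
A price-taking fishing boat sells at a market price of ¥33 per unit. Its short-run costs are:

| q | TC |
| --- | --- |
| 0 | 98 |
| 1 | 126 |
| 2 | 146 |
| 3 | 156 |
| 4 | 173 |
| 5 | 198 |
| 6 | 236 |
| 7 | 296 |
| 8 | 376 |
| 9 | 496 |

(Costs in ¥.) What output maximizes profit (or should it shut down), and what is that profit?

Compute π = P·q − TC at each output: q=0: -98; q=1: -93; q=2: -80; q=3: -57; q=4: -41; q=5: -33; q=6: -38; q=7: -65; q=8: -112; q=9: -199.
Profit is maximized at q = 5. AVC there is 100/5 = ¥20 ≤ P, so producing beats shutting down (which would give -¥98).

q = 5; profit = -¥33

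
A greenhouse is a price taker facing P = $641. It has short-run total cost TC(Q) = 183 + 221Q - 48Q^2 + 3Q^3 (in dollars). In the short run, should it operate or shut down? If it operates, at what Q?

Produce at Q = 14

Strip out fixed cost: VC = 221Q - 48Q^2 + 3Q^3. Then AVC = 221 - 48Q + 3Q^2 and MC = 221 - 96Q + 9Q^2.
The AVC parabola has its vertex at Q = 48/6 = 8, where AVC = 221 - 48·8 + 3·8^2 = $29.
Because $641 ≥ $29, revenue can cover variable cost; the firm operates.
Solving P = MC: -420 - 96Q + 9Q^2 = 0 ⇒ Q = -10/3 or 14. On the upward-sloping branch, Q* = 14.
Check: AVC at Q = 14 is $137 ≤ P, so revenue covers variable cost.
Profit = P·Q − TC = 641·14 − 2101 = $6873.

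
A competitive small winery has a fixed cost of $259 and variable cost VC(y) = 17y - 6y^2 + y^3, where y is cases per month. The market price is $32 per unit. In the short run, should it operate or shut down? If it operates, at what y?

Produce at y = 5

From TC, MC = TC'(y) = 17 - 12y + 3y^2 and AVC = VC/y = 17 - 6y + y^2.
AVC is minimized where dAVC/dy = -6 + 2y = 0, at y = 3; min AVC = 17 - 6·3 + 3^2 = $8.
P = $32 exceeds min AVC = $8, so the firm stays open.
Set P = MC: 32 = 17 - 12y + 3y^2 → -15 - 12y + 3y^2 = 0. The roots are y = -1 and y = 5; the profit-maximizing output is on the rising part of MC, so y* = 5.
Check: AVC at y = 5 is $12 ≤ P, so revenue covers variable cost.
Profit = P·y − TC = 32·5 − 319 = -$159, a loss, but smaller than the $259 fixed cost the firm would lose by shutting down.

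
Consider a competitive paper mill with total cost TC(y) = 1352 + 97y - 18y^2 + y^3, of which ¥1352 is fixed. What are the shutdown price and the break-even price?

Shutdown price = min AVC. AVC = 97 - 18y + y^2, with vertex at y = 9 and minimum ¥16.
ATC = 1352/y + 97 - 18y + y^2. Setting dATC/dy = −1352/y^2 − 18 + 2y = 0 gives y = 13 (since 2·13^3 − 18·13^2 = 1352).
min ATC = 1352/13 + 97 − 18·13 + 13^2 = ¥136. That is the break-even price.
Between these two prices the firm operates at a loss; above ¥136 it earns a profit.

Shutdown price = ¥16; break-even price = ¥136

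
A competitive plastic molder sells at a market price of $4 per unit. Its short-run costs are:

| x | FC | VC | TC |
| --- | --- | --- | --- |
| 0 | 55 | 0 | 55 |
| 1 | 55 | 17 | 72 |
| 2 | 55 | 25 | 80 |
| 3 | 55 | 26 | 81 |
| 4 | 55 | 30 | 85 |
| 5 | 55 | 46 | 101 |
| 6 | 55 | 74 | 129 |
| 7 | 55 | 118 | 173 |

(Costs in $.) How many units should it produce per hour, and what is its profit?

x = 0 (shut down); profit = -$55

Tabulate TR − TC: x=0: -55; x=1: -68; x=2: -72; x=3: -69; x=4: -69; x=5: -81; x=6: -105; x=7: -145.
Profit is highest at x = 0. Equivalently, the lowest AVC in the table is 30/4 ≈ $7.50 at x = 4, and P = $4 falls below it — price never covers variable cost, so the firm shuts down and loses only its fixed cost.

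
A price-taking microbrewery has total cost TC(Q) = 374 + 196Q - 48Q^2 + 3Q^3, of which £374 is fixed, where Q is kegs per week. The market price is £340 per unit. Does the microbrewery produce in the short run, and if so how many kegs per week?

Variable cost is VC = 196Q - 48Q^2 + 3Q^3, so AVC = VC/Q = 196 - 48Q + 3Q^2 and MC = dTC/dQ = 196 - 96Q + 9Q^2.
AVC is minimized where dAVC/dQ = -48 + 6Q = 0, at Q = 8; min AVC = 196 - 48·8 + 3·8^2 = £4.
P = £340 exceeds min AVC = £4, so the firm stays open.
Solving P = MC: -144 - 96Q + 9Q^2 = 0 ⇒ Q = -4/3 or 12. On the upward-sloping branch, Q* = 12.
Check: AVC at Q = 12 is £52 ≤ P, so revenue covers variable cost.
Profit = P·Q − TC = 340·12 − 998 = £3082.

Produce at Q = 12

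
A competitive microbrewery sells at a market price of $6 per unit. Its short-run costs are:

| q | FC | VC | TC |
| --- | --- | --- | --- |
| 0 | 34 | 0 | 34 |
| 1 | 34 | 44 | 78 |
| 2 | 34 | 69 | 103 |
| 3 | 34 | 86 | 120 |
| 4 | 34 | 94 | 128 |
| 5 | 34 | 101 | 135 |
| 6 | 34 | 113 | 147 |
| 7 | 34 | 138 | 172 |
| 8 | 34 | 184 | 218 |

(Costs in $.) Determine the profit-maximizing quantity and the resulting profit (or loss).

q = 0 (shut down); profit = -$34

Profit at each row (π = 6q − TC): q=0: -34; q=1: -72; q=2: -91; q=3: -102; q=4: -104; q=5: -105; q=6: -111; q=7: -130; q=8: -170.
Profit is highest at q = 0. Equivalently, the lowest AVC in the table is 113/6 ≈ $18.83 at q = 6, and P = $6 falls below it — price never covers variable cost, so the firm shuts down and loses only its fixed cost.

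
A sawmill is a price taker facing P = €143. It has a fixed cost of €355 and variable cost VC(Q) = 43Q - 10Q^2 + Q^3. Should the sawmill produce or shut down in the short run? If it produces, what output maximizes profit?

Produce at Q = 10

Variable cost is VC = 43Q - 10Q^2 + Q^3, so AVC = VC/Q = 43 - 10Q + Q^2 and MC = dTC/dQ = 43 - 20Q + 3Q^2.
AVC is minimized where dAVC/dQ = -10 + 2Q = 0, at Q = 5; min AVC = 43 - 10·5 + 5^2 = €18.
P = €143 exceeds min AVC = €18, so the firm stays open.
Solving P = MC: -100 - 20Q + 3Q^2 = 0 ⇒ Q = -10/3 or 10. On the upward-sloping branch, Q* = 10.
Check: AVC at Q = 10 is €43 ≤ P, so revenue covers variable cost.
Profit = P·Q − TC = 143·10 − 785 = €645.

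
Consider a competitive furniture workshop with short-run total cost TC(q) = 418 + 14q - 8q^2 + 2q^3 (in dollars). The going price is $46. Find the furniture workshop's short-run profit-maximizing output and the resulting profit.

Profit = -$290 at q = 4

AVC = 14 - 8q + 2q^2; min AVC = $6 at q = 2. Since P = $46 ≥ min AVC, the firm produces.
MC = 14 - 16q + 6q^2. Setting P = MC and taking the root on the rising branch gives q* = 4.
TR = 46·4 = 184. TC = 418 + 56 = 474. Profit = 184 − 474 = -$290.
That loss of $290 beats the $418 the firm would lose by shutting down; producing recovers $128 of fixed cost.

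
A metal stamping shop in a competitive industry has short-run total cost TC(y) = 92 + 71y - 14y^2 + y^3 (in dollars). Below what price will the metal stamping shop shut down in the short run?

$22 per unit

The firm shuts down when price falls below the minimum of average variable cost. AVC = VC/y = 71 - 14y + y^2.
At the minimum of AVC, MC = AVC. MC = 71 - 28y + 3y^2; setting MC = AVC gives 2y^2 - 14y = 0, so y = 7. min AVC = 22.
So the shutdown price is $22.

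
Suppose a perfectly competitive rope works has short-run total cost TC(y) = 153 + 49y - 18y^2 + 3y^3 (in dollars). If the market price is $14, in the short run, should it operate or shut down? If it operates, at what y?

Shut down

Strip out fixed cost: VC = 49y - 18y^2 + 3y^3. Then AVC = 49 - 18y + 3y^2 and MC = 49 - 36y + 9y^2.
AVC is minimized where dAVC/dy = -18 + 6y = 0, at y = 3; min AVC = 49 - 18·3 + 3·3^2 = $22.
P = $14 lies below min AVC = $22; no output level covers variable cost.
The firm minimizes its loss by shutting down and losing only its fixed cost of $153.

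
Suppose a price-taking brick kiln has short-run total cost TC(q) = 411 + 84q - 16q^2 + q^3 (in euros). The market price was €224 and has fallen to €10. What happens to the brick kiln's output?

Output falls from 14 to 0 (the firm shuts down)

AVC = 84 - 16q + q^2, minimized at q = 8 where min AVC = €20. MC = 84 - 32q + 3q^2.
With P = €224 above the shutdown price, P = MC gives q = 14.
At P = €10 < min AVC = €20, price no longer covers variable cost at any output, so the firm shuts down: q = 0.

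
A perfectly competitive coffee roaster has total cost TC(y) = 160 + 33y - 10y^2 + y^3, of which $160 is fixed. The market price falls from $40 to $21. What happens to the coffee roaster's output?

AVC = 33 - 10y + y^2, minimized at y = 5 where min AVC = $8. MC = 33 - 20y + 3y^2.
At P = $40 ≥ min AVC, set P = MC on the rising branch: y = 7.
At P = $21 ≥ min AVC, set P = MC: y = 6. The firm stays open but cuts output.

Output falls from 7 to 6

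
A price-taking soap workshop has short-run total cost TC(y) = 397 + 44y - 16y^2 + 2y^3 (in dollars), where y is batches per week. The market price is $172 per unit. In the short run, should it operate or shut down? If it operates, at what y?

Produce at y = 8

Strip out fixed cost: VC = 44y - 16y^2 + 2y^3. Then AVC = 44 - 16y + 2y^2 and MC = 44 - 32y + 6y^2.
AVC is minimized where dAVC/dy = -16 + 4y = 0, at y = 4; min AVC = 44 - 16·4 + 2·4^2 = $12.
P = $172 exceeds min AVC = $12, so the firm stays open.
P = MC gives -128 - 32y + 6y^2 = 0, with roots -8/3 and 8. Take the larger (rising MC): y* = 8.
Check: AVC at y = 8 is $44 ≤ P, so revenue covers variable cost.
Profit = P·y − TC = 172·8 − 749 = $627.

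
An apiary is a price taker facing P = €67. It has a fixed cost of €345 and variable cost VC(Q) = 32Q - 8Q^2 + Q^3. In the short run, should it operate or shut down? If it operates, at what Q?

Variable cost is VC = 32Q - 8Q^2 + Q^3, so AVC = VC/Q = 32 - 8Q + Q^2 and MC = dTC/dQ = 32 - 16Q + 3Q^2.
AVC hits its minimum where MC = AVC, at Q = 4, giving min AVC = 32 - 8·4 + 4^2 = €16.
Because €67 ≥ €16, revenue can cover variable cost; the firm operates.
Set P = MC: 67 = 32 - 16Q + 3Q^2 → -35 - 16Q + 3Q^2 = 0. The roots are Q = -5/3 and Q = 7; the profit-maximizing output is on the rising part of MC, so Q* = 7.
Check: AVC at Q = 7 is €25 ≤ P, so revenue covers variable cost.
Profit = P·Q − TC = 67·7 − 520 = -€51, a loss, but smaller than the €345 fixed cost the firm would lose by shutting down.

Produce at Q = 7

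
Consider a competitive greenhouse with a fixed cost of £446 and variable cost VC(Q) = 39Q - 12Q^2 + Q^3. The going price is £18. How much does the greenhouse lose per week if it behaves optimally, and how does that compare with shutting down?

Profit = -£348 at Q = 7

AVC = 39 - 12Q + Q^2 has its minimum £3 at Q = 6; price £18 clears that bar, so the firm operates.
MC = 39 - 24Q + 3Q^2. Setting P = MC and taking the root on the rising branch gives Q* = 7.
TR = 18·7 = 126. TC = 446 + 28 = 474. Profit = 126 − 474 = -£348.
By producing, the firm covers all variable cost plus £98 of fixed cost; shutting down would lose the full £446.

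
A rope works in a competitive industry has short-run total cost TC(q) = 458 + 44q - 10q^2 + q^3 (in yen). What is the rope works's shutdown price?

Short-run supply begins at min AVC. From VC = 44q - 10q^2 + q^3, AVC = 44 - 10q + q^2.
dAVC/dq = -10 + 2q = 0 gives q = 5. min AVC = 44 - 10·5 + 5^2 = 19.
The firm shuts down for any P below ¥19.

¥19 per unit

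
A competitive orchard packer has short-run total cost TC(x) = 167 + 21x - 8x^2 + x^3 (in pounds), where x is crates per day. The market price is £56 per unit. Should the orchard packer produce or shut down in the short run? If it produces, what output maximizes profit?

Variable cost is VC = 21x - 8x^2 + x^3, so AVC = VC/x = 21 - 8x + x^2 and MC = dTC/dx = 21 - 16x + 3x^2.
AVC hits its minimum where MC = AVC, at x = 4, giving min AVC = 21 - 8·4 + 4^2 = £5.
P = £56 exceeds min AVC = £5, so the firm stays open.
Solving P = MC: -35 - 16x + 3x^2 = 0 ⇒ x = -5/3 or 7. On the upward-sloping branch, x* = 7.
Check: AVC at x = 7 is £14 ≤ P, so revenue covers variable cost.
Profit = P·x − TC = 56·7 − 265 = £127.

Produce at x = 7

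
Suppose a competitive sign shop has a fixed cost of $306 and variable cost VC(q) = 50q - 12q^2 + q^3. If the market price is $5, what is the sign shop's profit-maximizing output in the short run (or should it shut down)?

Shut down

Variable cost is VC = 50q - 12q^2 + q^3, so AVC = VC/q = 50 - 12q + q^2 and MC = dTC/dq = 50 - 24q + 3q^2.
AVC hits its minimum where MC = AVC, at q = 6, giving min AVC = 50 - 12·6 + 6^2 = $14.
With P < min AVC ($5 < $14), every unit sold adds to the loss.
The firm minimizes its loss by shutting down and losing only its fixed cost of $306.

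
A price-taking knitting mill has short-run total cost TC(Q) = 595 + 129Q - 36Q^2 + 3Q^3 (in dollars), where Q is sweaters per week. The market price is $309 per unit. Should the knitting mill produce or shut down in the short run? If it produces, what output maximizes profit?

Produce at Q = 10

From TC, MC = TC'(Q) = 129 - 72Q + 9Q^2 and AVC = VC/Q = 129 - 36Q + 3Q^2.
The AVC parabola has its vertex at Q = 36/6 = 6, where AVC = 129 - 36·6 + 3·6^2 = $21.
Because $309 ≥ $21, revenue can cover variable cost; the firm operates.
Solving P = MC: -180 - 72Q + 9Q^2 = 0 ⇒ Q = -2 or 10. On the upward-sloping branch, Q* = 10.
Check: AVC at Q = 10 is $69 ≤ P, so revenue covers variable cost.
Profit = P·Q − TC = 309·10 − 1285 = $1805.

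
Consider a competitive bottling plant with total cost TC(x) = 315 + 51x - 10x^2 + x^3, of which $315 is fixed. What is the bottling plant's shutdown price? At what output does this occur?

The shutdown price is the minimum of AVC. VC = 51x - 10x^2 + x^3, so AVC = 51 - 10x + x^2.
dAVC/dx = -10 + 2x = 0 gives x = 5. min AVC = 51 - 10·5 + 5^2 = 26.
For P < $26 the firm produces nothing.

$26 per unit, at x = 5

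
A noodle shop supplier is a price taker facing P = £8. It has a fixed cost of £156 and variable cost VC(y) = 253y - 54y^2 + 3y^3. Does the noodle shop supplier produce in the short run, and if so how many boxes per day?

Shut down

Strip out fixed cost: VC = 253y - 54y^2 + 3y^3. Then AVC = 253 - 54y + 3y^2 and MC = 253 - 108y + 9y^2.
AVC is minimized where dAVC/dy = -54 + 6y = 0, at y = 9; min AVC = 253 - 54·9 + 3·9^2 = £10.
P = £8 lies below min AVC = £10; no output level covers variable cost.
Shutting down limits the loss to fixed cost, £156.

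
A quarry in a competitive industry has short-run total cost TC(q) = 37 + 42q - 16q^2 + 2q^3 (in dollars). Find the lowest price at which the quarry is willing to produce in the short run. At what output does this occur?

$10 per unit, at q = 4

The firm shuts down when price falls below the minimum of average variable cost. AVC = VC/q = 42 - 16q + 2q^2.
dAVC/dq = -16 + 4q = 0 gives q = 4. min AVC = 42 - 16·4 + 2·4^2 = 10.
So the shutdown price is $10.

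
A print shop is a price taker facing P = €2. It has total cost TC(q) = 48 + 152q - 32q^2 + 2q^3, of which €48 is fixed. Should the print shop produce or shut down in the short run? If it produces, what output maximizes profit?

Shut down

Strip out fixed cost: VC = 152q - 32q^2 + 2q^3. Then AVC = 152 - 32q + 2q^2 and MC = 152 - 64q + 6q^2.
AVC hits its minimum where MC = AVC, at q = 8, giving min AVC = 152 - 32·8 + 2·8^2 = €24.
With P < min AVC (€2 < €24), every unit sold adds to the loss.
Shutting down limits the loss to fixed cost, €48.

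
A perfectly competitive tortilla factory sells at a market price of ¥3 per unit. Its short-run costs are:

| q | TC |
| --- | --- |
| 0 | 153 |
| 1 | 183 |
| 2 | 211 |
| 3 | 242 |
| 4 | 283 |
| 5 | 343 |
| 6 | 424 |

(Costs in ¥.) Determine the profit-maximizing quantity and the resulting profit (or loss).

Profit at each row (π = 3q − TC): q=0: -153; q=1: -180; q=2: -205; q=3: -233; q=4: -271; q=5: -328; q=6: -406.
Profit is highest at q = 0. Equivalently, the lowest AVC in the table is 58/2 ≈ ¥29 at q = 2, and P = ¥3 falls below it — price never covers variable cost, so the firm shuts down and loses only its fixed cost.

q = 0 (shut down); profit = -¥153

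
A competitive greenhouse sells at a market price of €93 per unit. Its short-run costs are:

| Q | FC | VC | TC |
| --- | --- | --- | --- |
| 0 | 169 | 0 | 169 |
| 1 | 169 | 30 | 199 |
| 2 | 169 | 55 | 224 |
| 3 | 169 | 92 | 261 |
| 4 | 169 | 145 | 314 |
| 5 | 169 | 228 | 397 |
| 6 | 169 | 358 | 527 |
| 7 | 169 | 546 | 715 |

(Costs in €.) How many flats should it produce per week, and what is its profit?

Q = 5; profit = €68

Tabulate TR − TC: Q=0: -169; Q=1: -106; Q=2: -38; Q=3: 18; Q=4: 58; Q=5: 68; Q=6: 31; Q=7: -64.
Profit is maximized at Q = 5. AVC there is 228/5 = €45.60 ≤ P, so producing beats shutting down (which would give -€169).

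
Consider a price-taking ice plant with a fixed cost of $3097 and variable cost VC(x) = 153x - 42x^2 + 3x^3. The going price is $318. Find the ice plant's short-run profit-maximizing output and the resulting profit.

AVC = 153 - 42x + 3x^2 has its minimum $6 at x = 7; price $318 clears that bar, so the firm operates.
MC = 153 - 84x + 9x^2. Setting P = MC and taking the root on the rising branch gives x* = 11.
TR = 318·11 = 3498. TC = 3097 + 594 = 3691. Profit = 3498 − 3691 = -$193.
Shutting down would mean losing the fixed cost of $3097, so operating at a loss of $193 is better by $2904.

Profit = -$193 at x = 11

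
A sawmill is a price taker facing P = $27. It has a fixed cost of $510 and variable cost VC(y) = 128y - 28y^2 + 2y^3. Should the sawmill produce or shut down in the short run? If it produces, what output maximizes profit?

Shut down

Variable cost is VC = 128y - 28y^2 + 2y^3, so AVC = VC/y = 128 - 28y + 2y^2 and MC = dTC/dy = 128 - 56y + 6y^2.
AVC hits its minimum where MC = AVC, at y = 7, giving min AVC = 128 - 28·7 + 2·7^2 = $30.
Since P = $27 < min AVC = $30, price fails to cover variable cost at any output.
The firm minimizes its loss by shutting down and losing only its fixed cost of $510.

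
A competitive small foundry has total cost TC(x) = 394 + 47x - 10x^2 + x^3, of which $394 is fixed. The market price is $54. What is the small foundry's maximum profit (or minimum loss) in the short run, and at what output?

AVC = 47 - 10x + x^2 has its minimum $22 at x = 5; price $54 clears that bar, so the firm operates.
MC = 47 - 20x + 3x^2. Setting P = MC and taking the root on the rising branch gives x* = 7.
TR = 54·7 = 378. TC = 394 + 182 = 576. Profit = 378 − 576 = -$198.
That loss of $198 beats the $394 the firm would lose by shutting down; producing recovers $196 of fixed cost.

Profit = -$198 at x = 7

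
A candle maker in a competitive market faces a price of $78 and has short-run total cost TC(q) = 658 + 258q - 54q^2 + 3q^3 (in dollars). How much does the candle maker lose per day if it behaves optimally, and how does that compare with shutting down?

AVC = 258 - 54q + 3q^2; min AVC = $15 at q = 9. Since P = $78 ≥ min AVC, the firm produces.
MC = 258 - 108q + 9q^2. Setting P = MC and taking the root on the rising branch gives q* = 10.
TR = 78·10 = 780. TC = 658 + 180 = 838. Profit = 780 − 838 = -$58.
That loss of $58 beats the $658 the firm would lose by shutting down; producing recovers $600 of fixed cost.

Profit = -$58 at q = 10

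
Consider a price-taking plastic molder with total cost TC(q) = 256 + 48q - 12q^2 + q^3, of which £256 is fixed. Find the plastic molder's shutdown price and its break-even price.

Shutdown price = £12; break-even price = £48

AVC = 48 - 12q + q^2; minimized at q = 6, giving min AVC = £12. That is the shutdown price.
ATC = 256/q + 48 - 12q + q^2. Setting dATC/dq = −256/q^2 − 12 + 2q = 0 gives q = 8 (since 2·8^3 − 12·8^2 = 256).
min ATC = 256/8 + 48 − 12·8 + 8^2 = £48. That is the break-even price.
For £12 ≤ P < £48 the firm produces at a loss; below £12 it shuts down.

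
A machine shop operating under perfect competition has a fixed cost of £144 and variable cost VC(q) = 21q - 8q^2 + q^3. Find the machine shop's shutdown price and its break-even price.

Shutdown price = £5; break-even price = £33

AVC = 21 - 8q + q^2; minimized at q = 4, giving min AVC = £5. That is the shutdown price.
ATC = 144/q + 21 - 8q + q^2. Setting dATC/dq = −144/q^2 − 8 + 2q = 0 gives q = 6 (since 2·6^3 − 8·6^2 = 144).
min ATC = 144/6 + 21 − 8·6 + 6^2 = £33. That is the break-even price.
Between these two prices the firm operates at a loss; above £33 it earns a profit.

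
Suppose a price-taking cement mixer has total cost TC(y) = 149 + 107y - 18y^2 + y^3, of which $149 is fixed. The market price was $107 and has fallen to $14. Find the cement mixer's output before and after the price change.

Output falls from 12 to 0 (the firm shuts down)

MC = 107 - 36y + 3y^2; the shutdown threshold is min AVC = $26 (at y = 9).
With P = $107 above the shutdown price, P = MC gives y = 12.
At P = $14 < min AVC = $26, price no longer covers variable cost at any output, so the firm shuts down: y = 0.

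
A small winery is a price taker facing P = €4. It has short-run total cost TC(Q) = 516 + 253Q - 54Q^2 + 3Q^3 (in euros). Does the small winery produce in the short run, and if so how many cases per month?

Variable cost is VC = 253Q - 54Q^2 + 3Q^3, so AVC = VC/Q = 253 - 54Q + 3Q^2 and MC = dTC/dQ = 253 - 108Q + 9Q^2.
The AVC parabola has its vertex at Q = 54/6 = 9, where AVC = 253 - 54·9 + 3·9^2 = €10.
With P < min AVC (€4 < €10), every unit sold adds to the loss.
Best response: produce nothing and absorb the €516 fixed cost.

Shut down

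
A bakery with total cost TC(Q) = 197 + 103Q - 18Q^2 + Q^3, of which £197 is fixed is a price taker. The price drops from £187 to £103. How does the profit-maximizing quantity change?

Output falls from 14 to 12

AVC = 103 - 18Q + Q^2, minimized at Q = 9 where min AVC = £22. MC = 103 - 36Q + 3Q^2.
With P = £187 above the shutdown price, P = MC gives Q = 14.
At P = £103 ≥ min AVC, set P = MC: Q = 12. The firm stays open but cuts output.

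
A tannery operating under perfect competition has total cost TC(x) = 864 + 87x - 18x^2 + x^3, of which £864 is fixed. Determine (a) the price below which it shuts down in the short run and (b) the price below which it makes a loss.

Shutdown price = £6; break-even price = £87

AVC = 87 - 18x + x^2; minimized at x = 9, giving min AVC = £6. That is the shutdown price.
ATC = 864/x + 87 - 18x + x^2. Setting dATC/dx = −864/x^2 − 18 + 2x = 0 gives x = 12 (since 2·12^3 − 18·12^2 = 864).
min ATC = 864/12 + 87 − 18·12 + 12^2 = £87. That is the break-even price.
Between these two prices the firm operates at a loss; above £87 it earns a profit.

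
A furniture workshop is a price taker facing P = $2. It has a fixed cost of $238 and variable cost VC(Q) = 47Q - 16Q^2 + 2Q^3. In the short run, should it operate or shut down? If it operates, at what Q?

Shut down

From TC, MC = TC'(Q) = 47 - 32Q + 6Q^2 and AVC = VC/Q = 47 - 16Q + 2Q^2.
The AVC parabola has its vertex at Q = 16/4 = 4, where AVC = 47 - 16·4 + 2·4^2 = $15.
P = $2 lies below min AVC = $15; no output level covers variable cost.
Shutting down limits the loss to fixed cost, $238.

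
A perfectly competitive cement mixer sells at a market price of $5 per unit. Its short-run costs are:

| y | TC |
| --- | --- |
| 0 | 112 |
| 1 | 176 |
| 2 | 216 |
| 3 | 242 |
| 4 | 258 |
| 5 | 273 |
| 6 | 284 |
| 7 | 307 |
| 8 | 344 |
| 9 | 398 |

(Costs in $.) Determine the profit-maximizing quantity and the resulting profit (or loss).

Profit at each row (π = 5y − TC): y=0: -112; y=1: -171; y=2: -206; y=3: -227; y=4: -238; y=5: -248; y=6: -254; y=7: -272; y=8: -304; y=9: -353.
Profit is highest at y = 0. Equivalently, the lowest AVC in the table is 195/7 ≈ $27.86 at y = 7, and P = $5 falls below it — price never covers variable cost, so the firm shuts down and loses only its fixed cost.

y = 0 (shut down); profit = -$112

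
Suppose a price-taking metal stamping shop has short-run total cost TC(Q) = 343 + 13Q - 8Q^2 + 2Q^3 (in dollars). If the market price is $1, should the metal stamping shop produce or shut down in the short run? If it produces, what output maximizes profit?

From TC, MC = TC'(Q) = 13 - 16Q + 6Q^2 and AVC = VC/Q = 13 - 8Q + 2Q^2.
The AVC parabola has its vertex at Q = 8/4 = 2, where AVC = 13 - 8·2 + 2·2^2 = $5.
Since P = $1 < min AVC = $5, price fails to cover variable cost at any output.
Best response: produce nothing and absorb the $343 fixed cost.

Shut down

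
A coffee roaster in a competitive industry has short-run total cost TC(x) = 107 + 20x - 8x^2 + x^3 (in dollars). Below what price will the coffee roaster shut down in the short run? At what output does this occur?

The firm shuts down when price falls below the minimum of average variable cost. AVC = VC/x = 20 - 8x + x^2.
At the minimum of AVC, MC = AVC. MC = 20 - 16x + 3x^2; setting MC = AVC gives 2x^2 - 8x = 0, so x = 4. min AVC = 4.
For P < $4 the firm produces nothing.

$4 per unit, at x = 4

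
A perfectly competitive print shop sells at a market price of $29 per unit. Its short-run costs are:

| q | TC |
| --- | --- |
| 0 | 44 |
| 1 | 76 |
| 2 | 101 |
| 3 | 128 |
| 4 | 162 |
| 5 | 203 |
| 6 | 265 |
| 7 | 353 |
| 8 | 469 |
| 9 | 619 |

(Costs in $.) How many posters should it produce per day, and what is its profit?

q = 3; profit = -$41

Profit at each row (π = 29q − TC): q=0: -44; q=1: -47; q=2: -43; q=3: -41; q=4: -46; q=5: -58; q=6: -91; q=7: -150; q=8: -237; q=9: -358.
Profit is maximized at q = 3. AVC there is 84/3 = $28 ≤ P, so producing beats shutting down (which would give -$44).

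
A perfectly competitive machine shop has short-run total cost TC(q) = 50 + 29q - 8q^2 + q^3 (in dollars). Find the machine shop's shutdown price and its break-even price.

Shutdown price = $13; break-even price = $24

AVC = 29 - 8q + q^2; minimized at q = 4, giving min AVC = $13. That is the shutdown price.
ATC = 50/q + 29 - 8q + q^2. Setting dATC/dq = −50/q^2 − 8 + 2q = 0 gives q = 5 (since 2·5^3 − 8·5^2 = 50).
min ATC = 50/5 + 29 − 8·5 + 5^2 = $24. That is the break-even price.
Between these two prices the firm operates at a loss; above $24 it earns a profit.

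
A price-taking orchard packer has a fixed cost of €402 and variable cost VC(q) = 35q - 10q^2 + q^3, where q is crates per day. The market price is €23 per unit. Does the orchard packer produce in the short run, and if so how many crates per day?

Strip out fixed cost: VC = 35q - 10q^2 + q^3. Then AVC = 35 - 10q + q^2 and MC = 35 - 20q + 3q^2.
AVC is minimized where dAVC/dq = -10 + 2q = 0, at q = 5; min AVC = 35 - 10·5 + 5^2 = €10.
Because €23 ≥ €10, revenue can cover variable cost; the firm operates.
Solving P = MC: 12 - 20q + 3q^2 = 0 ⇒ q = 2/3 or 6. On the upward-sloping branch, q* = 6.
Check: AVC at q = 6 is €11 ≤ P, so revenue covers variable cost.
Profit = P·q − TC = 23·6 − 468 = -€330, a loss, but smaller than the €402 fixed cost the firm would lose by shutting down.

Produce at q = 6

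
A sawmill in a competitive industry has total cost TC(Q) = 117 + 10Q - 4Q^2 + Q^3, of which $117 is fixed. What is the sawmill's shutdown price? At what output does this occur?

$6 per unit, at Q = 2

The firm shuts down when price falls below the minimum of average variable cost. AVC = VC/Q = 10 - 4Q + Q^2.
At the minimum of AVC, MC = AVC. MC = 10 - 8Q + 3Q^2; setting MC = AVC gives 2Q^2 - 4Q = 0, so Q = 2. min AVC = 6.
For P < $6 the firm produces nothing.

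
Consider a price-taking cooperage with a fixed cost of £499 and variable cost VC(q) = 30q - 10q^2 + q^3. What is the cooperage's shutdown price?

£5 per unit

The firm shuts down when price falls below the minimum of average variable cost. AVC = VC/q = 30 - 10q + q^2.
At the minimum of AVC, MC = AVC. MC = 30 - 20q + 3q^2; setting MC = AVC gives 2q^2 - 10q = 0, so q = 5. min AVC = 5.
So the shutdown price is £5.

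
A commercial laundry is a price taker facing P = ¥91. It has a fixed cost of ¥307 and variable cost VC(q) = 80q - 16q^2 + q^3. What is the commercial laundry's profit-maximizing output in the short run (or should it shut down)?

Produce at q = 11

From TC, MC = TC'(q) = 80 - 32q + 3q^2 and AVC = VC/q = 80 - 16q + q^2.
The AVC parabola has its vertex at q = 16/2 = 8, where AVC = 80 - 16·8 + 8^2 = ¥16.
Because ¥91 ≥ ¥16, revenue can cover variable cost; the firm operates.
Solving P = MC: -11 - 32q + 3q^2 = 0 ⇒ q = -1/3 or 11. On the upward-sloping branch, q* = 11.
Check: AVC at q = 11 is ¥25 ≤ P, so revenue covers variable cost.
Profit = P·q − TC = 91·11 − 582 = ¥419.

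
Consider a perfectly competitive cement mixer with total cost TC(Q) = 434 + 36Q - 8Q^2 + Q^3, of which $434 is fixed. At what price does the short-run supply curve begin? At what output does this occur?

Short-run supply begins at min AVC. From VC = 36Q - 8Q^2 + Q^3, AVC = 36 - 8Q + Q^2.
At the minimum of AVC, MC = AVC. MC = 36 - 16Q + 3Q^2; setting MC = AVC gives 2Q^2 - 8Q = 0, so Q = 4. min AVC = 20.
For P < $20 the firm produces nothing.

$20 per unit, at Q = 4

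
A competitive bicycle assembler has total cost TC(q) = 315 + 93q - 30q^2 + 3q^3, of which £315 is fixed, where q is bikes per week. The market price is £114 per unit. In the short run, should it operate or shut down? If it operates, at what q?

From TC, MC = TC'(q) = 93 - 60q + 9q^2 and AVC = VC/q = 93 - 30q + 3q^2.
The AVC parabola has its vertex at q = 30/6 = 5, where AVC = 93 - 30·5 + 3·5^2 = £18.
Because £114 ≥ £18, revenue can cover variable cost; the firm operates.
Set P = MC: 114 = 93 - 60q + 9q^2 → -21 - 60q + 9q^2 = 0. The roots are q = -1/3 and q = 7; the profit-maximizing output is on the rising part of MC, so q* = 7.
Check: AVC at q = 7 is £30 ≤ P, so revenue covers variable cost.
Profit = P·q − TC = 114·7 − 525 = £273.

Produce at q = 7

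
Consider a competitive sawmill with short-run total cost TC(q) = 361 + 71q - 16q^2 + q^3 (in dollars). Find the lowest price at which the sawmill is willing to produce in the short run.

$7 per unit

The shutdown price is the minimum of AVC. VC = 71q - 16q^2 + q^3, so AVC = 71 - 16q + q^2.
dAVC/dq = -16 + 2q = 0 gives q = 8. min AVC = 71 - 16·8 + 8^2 = 7.
The firm shuts down for any P below $7.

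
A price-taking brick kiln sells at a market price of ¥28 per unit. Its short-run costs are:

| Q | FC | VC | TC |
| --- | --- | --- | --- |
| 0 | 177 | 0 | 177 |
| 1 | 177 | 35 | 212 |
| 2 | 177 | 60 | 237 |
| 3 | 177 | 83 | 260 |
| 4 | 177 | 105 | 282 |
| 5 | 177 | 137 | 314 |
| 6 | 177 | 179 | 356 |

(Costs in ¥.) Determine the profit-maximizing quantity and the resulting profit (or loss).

Q = 4; profit = -¥170

Profit at each row (π = 28Q − TC): Q=0: -177; Q=1: -184; Q=2: -181; Q=3: -176; Q=4: -170; Q=5: -174; Q=6: -188.
Profit is maximized at Q = 4. AVC there is 105/4 = ¥26.25 ≤ P, so producing beats shutting down (which would give -¥177).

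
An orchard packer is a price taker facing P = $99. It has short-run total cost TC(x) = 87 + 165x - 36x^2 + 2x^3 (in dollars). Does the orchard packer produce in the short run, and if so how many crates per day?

Produce at x = 11

Strip out fixed cost: VC = 165x - 36x^2 + 2x^3. Then AVC = 165 - 36x + 2x^2 and MC = 165 - 72x + 6x^2.
AVC is minimized where dAVC/dx = -36 + 4x = 0, at x = 9; min AVC = 165 - 36·9 + 2·9^2 = $3.
Since P = $99 ≥ min AVC = $3, price covers variable cost and the firm should produce.
P = MC gives 66 - 72x + 6x^2 = 0, with roots 1 and 11. Take the larger (rising MC): x* = 11.
Check: AVC at x = 11 is $11 ≤ P, so revenue covers variable cost.
Profit = P·x − TC = 99·11 − 208 = $881.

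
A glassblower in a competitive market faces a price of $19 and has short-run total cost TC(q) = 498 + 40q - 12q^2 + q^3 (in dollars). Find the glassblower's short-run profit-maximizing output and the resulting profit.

Profit = -$400 at q = 7

AVC = 40 - 12q + q^2 has its minimum $4 at q = 6; price $19 clears that bar, so the firm operates.
With MC = 40 - 24q + 3q^2, P = MC on the upward-sloping part at q* = 7.
TR = 19·7 = 133. TC = 498 + 35 = 533. Profit = 133 − 533 = -$400.
That loss of $400 beats the $498 the firm would lose by shutting down; producing recovers $98 of fixed cost.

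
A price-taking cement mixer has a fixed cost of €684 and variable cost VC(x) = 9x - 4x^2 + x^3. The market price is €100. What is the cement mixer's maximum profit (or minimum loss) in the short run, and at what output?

Profit = -€194 at x = 7

AVC = 9 - 4x + x^2; min AVC = €5 at x = 2. Since P = €100 ≥ min AVC, the firm produces.
With MC = 9 - 8x + 3x^2, P = MC on the upward-sloping part at x* = 7.
TR = 100·7 = 700. TC = 684 + 210 = 894. Profit = 700 − 894 = -€194.
That loss of €194 beats the €684 the firm would lose by shutting down; producing recovers €490 of fixed cost.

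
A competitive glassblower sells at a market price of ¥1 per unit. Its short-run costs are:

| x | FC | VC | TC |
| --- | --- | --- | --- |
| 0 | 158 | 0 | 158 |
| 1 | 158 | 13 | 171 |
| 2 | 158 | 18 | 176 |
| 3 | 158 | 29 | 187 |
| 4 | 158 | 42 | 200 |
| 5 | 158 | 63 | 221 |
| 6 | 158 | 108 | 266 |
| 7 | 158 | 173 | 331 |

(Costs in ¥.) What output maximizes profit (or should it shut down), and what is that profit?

Profit at each row (π = 1x − TC): x=0: -158; x=1: -170; x=2: -174; x=3: -184; x=4: -196; x=5: -216; x=6: -260; x=7: -324.
Profit is highest at x = 0. Equivalently, the lowest AVC in the table is 18/2 ≈ ¥9 at x = 2, and P = ¥1 falls below it — price never covers variable cost, so the firm shuts down and loses only its fixed cost.

x = 0 (shut down); profit = -¥158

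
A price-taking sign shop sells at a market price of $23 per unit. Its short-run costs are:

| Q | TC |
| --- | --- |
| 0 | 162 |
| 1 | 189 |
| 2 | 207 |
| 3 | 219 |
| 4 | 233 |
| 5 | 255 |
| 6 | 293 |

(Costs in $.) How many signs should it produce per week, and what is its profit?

Compute π = P·Q − TC at each output: Q=0: -162; Q=1: -166; Q=2: -161; Q=3: -150; Q=4: -141; Q=5: -140; Q=6: -155.
Profit is maximized at Q = 5. AVC there is 93/5 = $18.60 ≤ P, so producing beats shutting down (which would give -$162).

Q = 5; profit = -$140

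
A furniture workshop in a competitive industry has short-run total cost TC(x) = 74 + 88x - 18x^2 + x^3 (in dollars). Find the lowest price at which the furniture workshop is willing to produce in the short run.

The shutdown price is the minimum of AVC. VC = 88x - 18x^2 + x^3, so AVC = 88 - 18x + x^2.
At the minimum of AVC, MC = AVC. MC = 88 - 36x + 3x^2; setting MC = AVC gives 2x^2 - 18x = 0, so x = 9. min AVC = 7.
So the shutdown price is $7.

$7 per unit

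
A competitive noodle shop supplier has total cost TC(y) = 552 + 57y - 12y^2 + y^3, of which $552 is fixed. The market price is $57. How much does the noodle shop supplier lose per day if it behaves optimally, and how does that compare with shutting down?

Profit = -$296 at y = 8

AVC = 57 - 12y + y^2 has its minimum $21 at y = 6; price $57 clears that bar, so the firm operates.
With MC = 57 - 24y + 3y^2, P = MC on the upward-sloping part at y* = 8.
TR = 57·8 = 456. TC = 552 + 200 = 752. Profit = 456 − 752 = -$296.
By producing, the firm covers all variable cost plus $256 of fixed cost; shutting down would lose the full $552.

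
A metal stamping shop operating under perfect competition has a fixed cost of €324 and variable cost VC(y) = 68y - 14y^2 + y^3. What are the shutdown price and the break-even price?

AVC = 68 - 14y + y^2; minimized at y = 7, giving min AVC = €19. That is the shutdown price.
ATC = 324/y + 68 - 14y + y^2. Setting dATC/dy = −324/y^2 − 14 + 2y = 0 gives y = 9 (since 2·9^3 − 14·9^2 = 324).
min ATC = 324/9 + 68 − 14·9 + 9^2 = €59. That is the break-even price.
For €19 ≤ P < €59 the firm produces at a loss; below €19 it shuts down.

Shutdown price = €19; break-even price = €59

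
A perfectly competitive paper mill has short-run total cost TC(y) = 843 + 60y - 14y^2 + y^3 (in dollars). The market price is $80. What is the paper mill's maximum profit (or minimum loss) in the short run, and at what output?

AVC = 60 - 14y + y^2; min AVC = $11 at y = 7. Since P = $80 ≥ min AVC, the firm produces.
With MC = 60 - 28y + 3y^2, P = MC on the upward-sloping part at y* = 10.
TR = 80·10 = 800. TC = 843 + 200 = 1043. Profit = 800 − 1043 = -$243.
That loss of $243 beats the $843 the firm would lose by shutting down; producing recovers $600 of fixed cost.

Profit = -$243 at y = 10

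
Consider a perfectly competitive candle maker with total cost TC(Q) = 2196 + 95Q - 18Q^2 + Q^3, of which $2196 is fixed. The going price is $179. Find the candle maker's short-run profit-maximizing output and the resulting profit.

AVC = 95 - 18Q + Q^2; min AVC = $14 at Q = 9. Since P = $179 ≥ min AVC, the firm produces.
MC = 95 - 36Q + 3Q^2. Setting P = MC and taking the root on the rising branch gives Q* = 14.
TR = 179·14 = 2506. TC = 2196 + 546 = 2742. Profit = 2506 − 2742 = -$236.
That loss of $236 beats the $2196 the firm would lose by shutting down; producing recovers $1960 of fixed cost.

Profit = -$236 at Q = 14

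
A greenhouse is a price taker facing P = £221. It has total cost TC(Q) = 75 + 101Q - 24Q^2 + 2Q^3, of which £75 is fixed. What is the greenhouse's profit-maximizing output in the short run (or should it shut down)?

Produce at Q = 10

From TC, MC = TC'(Q) = 101 - 48Q + 6Q^2 and AVC = VC/Q = 101 - 24Q + 2Q^2.
AVC hits its minimum where MC = AVC, at Q = 6, giving min AVC = 101 - 24·6 + 2·6^2 = £29.
P = £221 exceeds min AVC = £29, so the firm stays open.
P = MC gives -120 - 48Q + 6Q^2 = 0, with roots -2 and 10. Take the larger (rising MC): Q* = 10.
Check: AVC at Q = 10 is £61 ≤ P, so revenue covers variable cost.
Profit = P·Q − TC = 221·10 − 685 = £1525.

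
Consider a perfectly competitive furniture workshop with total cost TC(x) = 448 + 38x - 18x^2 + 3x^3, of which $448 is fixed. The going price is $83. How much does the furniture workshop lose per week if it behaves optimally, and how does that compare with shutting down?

Profit = -$148 at x = 5

AVC = 38 - 18x + 3x^2 has its minimum $11 at x = 3; price $83 clears that bar, so the firm operates.
With MC = 38 - 36x + 9x^2, P = MC on the upward-sloping part at x* = 5.
TR = 83·5 = 415. TC = 448 + 115 = 563. Profit = 415 − 563 = -$148.
Shutting down would mean losing the fixed cost of $448, so operating at a loss of $148 is better by $300.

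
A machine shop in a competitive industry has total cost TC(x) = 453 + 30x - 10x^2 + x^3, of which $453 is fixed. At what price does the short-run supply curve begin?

Short-run supply begins at min AVC. From VC = 30x - 10x^2 + x^3, AVC = 30 - 10x + x^2.
dAVC/dx = -10 + 2x = 0 gives x = 5. min AVC = 30 - 10·5 + 5^2 = 5.
The firm shuts down for any P below $5.

$5 per unit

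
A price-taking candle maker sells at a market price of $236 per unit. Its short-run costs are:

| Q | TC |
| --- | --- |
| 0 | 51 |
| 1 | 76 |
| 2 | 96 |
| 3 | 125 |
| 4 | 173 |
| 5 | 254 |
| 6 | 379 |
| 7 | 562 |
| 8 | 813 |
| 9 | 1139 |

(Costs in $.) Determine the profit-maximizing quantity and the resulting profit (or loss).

Q = 7; profit = $1090

Compute π = P·Q − TC at each output: Q=0: -51; Q=1: 160; Q=2: 376; Q=3: 583; Q=4: 771; Q=5: 926; Q=6: 1037; Q=7: 1090; Q=8: 1075; Q=9: 985.
Profit is maximized at Q = 7. AVC there is 511/7 = $73 ≤ P, so producing beats shutting down (which would give -$51).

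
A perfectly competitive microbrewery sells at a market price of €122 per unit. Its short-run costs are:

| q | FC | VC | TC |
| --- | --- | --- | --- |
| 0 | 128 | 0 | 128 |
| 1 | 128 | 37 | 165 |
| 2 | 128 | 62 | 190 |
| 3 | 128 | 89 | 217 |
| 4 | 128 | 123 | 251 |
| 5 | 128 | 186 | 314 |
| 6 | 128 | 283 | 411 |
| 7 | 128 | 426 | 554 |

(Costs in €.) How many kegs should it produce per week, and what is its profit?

q = 6; profit = €321

Tabulate TR − TC: q=0: -128; q=1: -43; q=2: 54; q=3: 149; q=4: 237; q=5: 296; q=6: 321; q=7: 300.
Profit is maximized at q = 6. AVC there is 283/6 = €47.17 ≤ P, so producing beats shutting down (which would give -€128).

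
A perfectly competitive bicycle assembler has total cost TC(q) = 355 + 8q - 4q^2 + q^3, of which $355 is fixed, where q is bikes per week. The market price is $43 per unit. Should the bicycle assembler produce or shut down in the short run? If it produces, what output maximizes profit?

Variable cost is VC = 8q - 4q^2 + q^3, so AVC = VC/q = 8 - 4q + q^2 and MC = dTC/dq = 8 - 8q + 3q^2.
The AVC parabola has its vertex at q = 4/2 = 2, where AVC = 8 - 4·2 + 2^2 = $4.
P = $43 exceeds min AVC = $4, so the firm stays open.
Solving P = MC: -35 - 8q + 3q^2 = 0 ⇒ q = -7/3 or 5. On the upward-sloping branch, q* = 5.
Check: AVC at q = 5 is $13 ≤ P, so revenue covers variable cost.
Profit = P·q − TC = 43·5 − 420 = -$205, a loss, but smaller than the $355 fixed cost the firm would lose by shutting down.

Produce at q = 5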